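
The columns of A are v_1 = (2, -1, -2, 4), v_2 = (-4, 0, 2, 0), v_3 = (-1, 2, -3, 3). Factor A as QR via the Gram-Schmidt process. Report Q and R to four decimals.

q_1 = v_1/‖v_1‖ = (2, -1, -2, 4)/5.0000 = (0.4000, -0.2000, -0.4000, 0.8000).
r_{12} = q_1·v_2 = -2.4000.
u_2 = v_2 + 2.4000·q_1 = (-3.0400, -0.4800, 1.0400, 1.9200).
‖u_2‖ = 3.7736, so q_2 = (-0.8056, -0.1272, 0.2756, 0.5088).
r_{13} = q_1·v_3 = 2.8000; r_{23} = q_2·v_3 = 1.2508.
u_3 = v_3 − 2.8000·q_1 − 1.2508·q_2 = (-1.1124, 2.7191, -2.2247, 0.1236).
‖u_3‖ = 3.6872, so q_3 = (-0.3017, 0.7374, -0.6034, 0.0335).

Q = [[0.4000, -0.8056, -0.3017], [-0.2000, -0.1272, 0.7374], [-0.4000, 0.2756, -0.6034], [0.8000, 0.5088, 0.0335]], R = [[5.0000, -2.4000, 2.8000], [0.0000, 3.7736, 1.2508], [0.0000, 0.0000, 3.6872]]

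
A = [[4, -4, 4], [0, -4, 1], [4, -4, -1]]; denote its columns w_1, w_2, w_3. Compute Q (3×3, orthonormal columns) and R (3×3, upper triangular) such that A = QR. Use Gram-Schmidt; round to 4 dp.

w_1 = (4, 0, 4); ‖w_1‖ = 5.6569, so e_1 = (0.7071, 0.0000, 0.7071).
e_1·w_2 = 0.7071·(-4) + 0.0000·(-4) + 0.7071·(-4) = -5.6569.
u_2 = w_2 + 5.6569·e_1 = (0.0000, -4.0000, 0.0000).
‖u_2‖ = 4.0000, so e_2 = (0.0000, -1.0000, 0.0000).
e_1·w_3 = 0.7071·4 + 0.0000·1 + 0.7071·(-1) = 2.1213; e_2·w_3 = (0.0000)·4 + (-1.0000)·1 + (0.0000)·(-1) = -1.0000.
u_3 = w_3 − 2.1213·e_1 + 1.0000·e_2 = (2.5000, 0.0000, -2.5000).
‖u_3‖ = 3.5355, so e_3 = (0.7071, 0.0000, -0.7071).

Q = [[0.7071, 0.0000, 0.7071], [0.0000, -1.0000, 0.0000], [0.7071, 0.0000, -0.7071]], R = [[5.6569, -5.6569, 2.1213], [0.0000, 4.0000, -1.0000], [0.0000, 0.0000, 3.5355]]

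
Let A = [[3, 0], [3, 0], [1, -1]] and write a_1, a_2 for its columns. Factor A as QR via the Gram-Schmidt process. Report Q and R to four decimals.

a_1 = (3, 3, 1); ‖a_1‖ = 4.3589, so e_1 = (0.6882, 0.6882, 0.2294).
e_1·a_2 = 0.6882·0 + 0.6882·0 + 0.2294·(-1) = -0.2294.
u_2 = a_2 + 0.2294·e_1 = (0.1579, 0.1579, -0.9474).
‖u_2‖ = 0.9733, so e_2 = (0.1622, 0.1622, -0.9733).

Q = [[0.6882, 0.1622], [0.6882, 0.1622], [0.2294, -0.9733]], R = [[4.3589, -0.2294], [0.0000, 0.9733]]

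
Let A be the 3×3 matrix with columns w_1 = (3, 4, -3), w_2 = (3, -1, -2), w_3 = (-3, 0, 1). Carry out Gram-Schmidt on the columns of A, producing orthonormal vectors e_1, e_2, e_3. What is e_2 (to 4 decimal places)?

e_2 = (0.6281, -0.7100, -0.3186)

e_1 = w_1/‖w_1‖ = (3, 4, -3)/5.8310 = (0.5145, 0.6860, -0.5145).
r_{12} = e_1·w_2 = 1.8865.
u_2 = w_2 − 1.8865·e_1 = (2.0294, -2.2941, -1.0294).
‖u_2‖ = 3.2313, so e_2 = (0.6281, -0.7100, -0.3186).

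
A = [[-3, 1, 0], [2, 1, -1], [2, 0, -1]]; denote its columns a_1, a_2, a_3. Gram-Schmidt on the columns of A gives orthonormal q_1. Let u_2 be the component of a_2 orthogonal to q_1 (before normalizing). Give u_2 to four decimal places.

u_2 = (0.8235, 1.1176, 0.1176)

a_1 = (-3, 2, 2); ‖a_1‖ = 4.1231, so q_1 = (-0.7276, 0.4851, 0.4851).
q_1·a_2 = (-0.7276)·1 + 0.4851·1 + 0.4851·0 = -0.2425.
u_2 = a_2 + 0.2425·q_1 = (0.8235, 1.1176, 0.1176).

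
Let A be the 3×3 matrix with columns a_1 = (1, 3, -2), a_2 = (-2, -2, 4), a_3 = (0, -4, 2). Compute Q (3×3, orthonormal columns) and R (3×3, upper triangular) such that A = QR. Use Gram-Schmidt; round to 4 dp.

Q = [[0.2673, -0.3586, 0.8944], [0.8018, 0.5976, 0.0000], [-0.5345, 0.7171, 0.4472]], R = [[3.7417, -4.2762, -4.2762], [0.0000, 2.3905, -0.9562], [0.0000, 0.0000, 0.8944]]

a_1 = (1, 3, -2); ‖a_1‖ = 3.7417, so q_1 = (0.2673, 0.8018, -0.5345).
q_1·a_2 = 0.2673·(-2) + 0.8018·(-2) + (-0.5345)·4 = -4.2762.
u_2 = a_2 + 4.2762·q_1 = (-0.8571, 1.4286, 1.7143).
‖u_2‖ = 2.3905, so q_2 = (-0.3586, 0.5976, 0.7171).
q_1·a_3 = 0.2673·0 + 0.8018·(-4) + (-0.5345)·2 = -4.2762; q_2·a_3 = (-0.3586)·0 + 0.5976·(-4) + 0.7171·2 = -0.9562.
u_3 = a_3 + 4.2762·q_1 + 0.9562·q_2 = (0.8000, 0.0000, 0.4000).
‖u_3‖ = 0.8944, so q_3 = (0.8944, 0.0000, 0.4472).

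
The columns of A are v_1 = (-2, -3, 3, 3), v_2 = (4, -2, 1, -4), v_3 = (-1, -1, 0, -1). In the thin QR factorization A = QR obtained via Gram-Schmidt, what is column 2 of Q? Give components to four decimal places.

q_2 = (0.5719, -0.5327, 0.3589, -0.5103)

q_1 = v_1/‖v_1‖ = (-2, -3, 3, 3)/5.5678 = (-0.3592, -0.5388, 0.5388, 0.5388).
r_{12} = q_1·v_2 = -1.9757.
u_2 = v_2 + 1.9757·q_1 = (3.2903, -3.0645, 2.0645, -2.9355).
‖u_2‖ = 5.7530, so q_2 = (0.5719, -0.5327, 0.3589, -0.5103).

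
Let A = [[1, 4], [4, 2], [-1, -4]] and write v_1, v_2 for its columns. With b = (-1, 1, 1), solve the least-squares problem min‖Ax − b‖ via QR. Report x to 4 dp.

q_1 = v_1/‖v_1‖ = (1, 4, -1)/4.2426 = (0.2357, 0.9428, -0.2357).
r_{12} = q_1·v_2 = 3.7712.
u_2 = v_2 − 3.7712·q_1 = (3.1111, -1.5556, -3.1111).
‖u_2‖ = 4.6667, so q_2 = (0.6667, -0.3333, -0.6667).
Qᵀb = (0.4714, -1.6667).
Back-substitute: x_2 = -1.6667/4.6667 = -0.3571.
x_1 = (0.4714 − 3.7712·(-0.3571))/4.2426 = 0.4286.

x = (0.4286, -0.3571)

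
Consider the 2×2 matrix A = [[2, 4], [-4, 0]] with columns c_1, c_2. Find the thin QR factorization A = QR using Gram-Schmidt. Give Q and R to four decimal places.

Q = [[0.4472, 0.8944], [-0.8944, 0.4472]], R = [[4.4721, 1.7889], [0.0000, 3.5777]]

c_1 = (2, -4); ‖c_1‖ = 4.4721, so q_1 = (0.4472, -0.8944).
q_1·c_2 = 0.4472·4 + (-0.8944)·0 = 1.7889.
u_2 = c_2 − 1.7889·q_1 = (3.2000, 1.6000).
‖u_2‖ = 3.5777, so q_2 = (0.8944, 0.4472).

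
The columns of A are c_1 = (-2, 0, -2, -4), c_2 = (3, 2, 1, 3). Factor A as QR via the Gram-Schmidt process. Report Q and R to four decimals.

e_1 = c_1/‖c_1‖ = (-2, 0, -2, -4)/4.8990 = (-0.4082, 0.0000, -0.4082, -0.8165).
r_{12} = e_1·c_2 = -4.0825.
u_2 = c_2 + 4.0825·e_1 = (1.3333, 2.0000, -0.6667, -0.3333).
‖u_2‖ = 2.5166, so e_2 = (0.5298, 0.7947, -0.2649, -0.1325).

Q = [[-0.4082, 0.5298], [0.0000, 0.7947], [-0.4082, -0.2649], [-0.8165, -0.1325]], R = [[4.8990, -4.0825], [0.0000, 2.5166]]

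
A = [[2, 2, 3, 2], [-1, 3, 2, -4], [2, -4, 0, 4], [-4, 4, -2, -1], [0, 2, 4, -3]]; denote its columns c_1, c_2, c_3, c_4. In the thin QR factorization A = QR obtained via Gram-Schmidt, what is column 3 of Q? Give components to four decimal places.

c_1 = (2, -1, 2, -4, 0); ‖c_1‖ = 5.0000, so e_1 = (0.4000, -0.2000, 0.4000, -0.8000, 0.0000).
e_1·c_2 = 0.4000·2 + (-0.2000)·3 + 0.4000·(-4) + (-0.8000)·4 + 0.0000·2 = -4.6000.
u_2 = c_2 + 4.6000·e_1 = (3.8400, 2.0800, -2.1600, 0.3200, 2.0000).
‖u_2‖ = 5.2764, so e_2 = (0.7278, 0.3942, -0.4094, 0.0606, 0.3790).
e_1·c_3 = 0.4000·3 + (-0.2000)·2 + 0.4000·0 + (-0.8000)·(-2) + 0.0000·4 = 2.4000; e_2·c_3 = 0.7278·3 + 0.3942·2 + (-0.4094)·0 + 0.0606·(-2) + 0.3790·4 = 4.3666.
u_3 = c_3 − 2.4000·e_1 − 4.3666·e_2 = (-1.1379, 0.7586, 0.8276, -0.3448, 2.3448).
‖u_3‖ = 2.8587, so e_3 = (-0.3981, 0.2654, 0.2895, -0.1206, 0.8202).

e_3 = (-0.3981, 0.2654, 0.2895, -0.1206, 0.8202)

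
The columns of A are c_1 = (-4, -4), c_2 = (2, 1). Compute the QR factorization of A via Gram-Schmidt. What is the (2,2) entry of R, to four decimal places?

r_{22} = 0.7071

c_1 = (-4, -4); ‖c_1‖ = 5.6569, so q_1 = (-0.7071, -0.7071).
q_1·c_2 = (-0.7071)·2 + (-0.7071)·1 = -2.1213.
u_2 = c_2 + 2.1213·q_1 = (0.5000, -0.5000).
r_{22} = ‖u_2‖ = 0.7071.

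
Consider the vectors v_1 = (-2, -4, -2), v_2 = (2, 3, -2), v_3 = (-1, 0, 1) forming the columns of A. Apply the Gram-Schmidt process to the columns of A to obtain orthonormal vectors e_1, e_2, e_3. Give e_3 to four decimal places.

e_3 = (-0.8616, 0.4924, -0.1231)

v_1 = (-2, -4, -2); ‖v_1‖ = 4.8990, so e_1 = (-0.4082, -0.8165, -0.4082).
e_1·v_2 = (-0.4082)·2 + (-0.8165)·3 + (-0.4082)·(-2) = -2.4495.
u_2 = v_2 + 2.4495·e_1 = (1.0000, 1.0000, -3.0000).
‖u_2‖ = 3.3166, so e_2 = (0.3015, 0.3015, -0.9045).
e_1·v_3 = (-0.4082)·(-1) + (-0.8165)·0 + (-0.4082)·1 = 0.0000; e_2·v_3 = 0.3015·(-1) + 0.3015·0 + (-0.9045)·1 = -1.2060.
u_3 = v_3 + 0.0000·e_1 + 1.2060·e_2 = (-0.6364, 0.3636, -0.0909).
‖u_3‖ = 0.7385, so e_3 = (-0.8616, 0.4924, -0.1231).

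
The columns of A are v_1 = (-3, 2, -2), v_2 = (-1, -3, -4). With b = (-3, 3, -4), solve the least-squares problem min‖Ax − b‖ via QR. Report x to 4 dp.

q_1 = v_1/‖v_1‖ = (-3, 2, -2)/4.1231 = (-0.7276, 0.4851, -0.4851).
r_{12} = q_1·v_2 = 1.2127.
u_2 = v_2 − 1.2127·q_1 = (-0.1176, -3.5882, -3.4118).
‖u_2‖ = 4.9527, so q_2 = (-0.0238, -0.7245, -0.6889).
Qᵀb = (5.5783, 0.6532).
Back-substitute: x_2 = 0.6532/4.9527 = 0.1319.
x_1 = (5.5783 − 1.2127·0.1319)/4.1231 = 1.3141.

x = (1.3141, 0.1319)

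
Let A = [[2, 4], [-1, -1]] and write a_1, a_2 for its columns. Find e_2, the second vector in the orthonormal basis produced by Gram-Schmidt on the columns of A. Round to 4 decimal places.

e_2 = (0.4472, 0.8944)

a_1 = (2, -1); ‖a_1‖ = 2.2361, so e_1 = (0.8944, -0.4472).
e_1·a_2 = 0.8944·4 + (-0.4472)·(-1) = 4.0249.
u_2 = a_2 − 4.0249·e_1 = (0.4000, 0.8000).
‖u_2‖ = 0.8944, so e_2 = (0.4472, 0.8944).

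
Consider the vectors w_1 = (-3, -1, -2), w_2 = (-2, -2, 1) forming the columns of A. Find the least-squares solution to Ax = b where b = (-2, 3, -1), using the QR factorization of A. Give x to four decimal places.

x = (0.7000, -0.8000)

q_1 = w_1/‖w_1‖ = (-3, -1, -2)/3.7417 = (-0.8018, -0.2673, -0.5345).
r_{12} = q_1·w_2 = 1.6036.
u_2 = w_2 − 1.6036·q_1 = (-0.7143, -1.5714, 1.8571).
‖u_2‖ = 2.5355, so q_2 = (-0.2817, -0.6198, 0.7325).
Qᵀb = (1.3363, -2.0284).
Back-substitute: x_2 = -2.0284/2.5355 = -0.8000.
x_1 = (1.3363 − 1.6036·(-0.8000))/3.7417 = 0.7000.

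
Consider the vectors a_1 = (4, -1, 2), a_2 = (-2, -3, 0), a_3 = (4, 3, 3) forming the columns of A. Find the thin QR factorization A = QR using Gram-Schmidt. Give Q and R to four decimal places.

Q = [[0.8729, -0.3049, -0.3810], [-0.2182, -0.9423, 0.2540], [0.4364, 0.1386, 0.8890]], R = [[4.5826, -1.0911, 4.1461], [0.0000, 3.4365, -3.6305], [0.0000, 0.0000, 1.9050]]

a_1 = (4, -1, 2); ‖a_1‖ = 4.5826, so e_1 = (0.8729, -0.2182, 0.4364).
e_1·a_2 = 0.8729·(-2) + (-0.2182)·(-3) + 0.4364·0 = -1.0911.
u_2 = a_2 + 1.0911·e_1 = (-1.0476, -3.2381, 0.4762).
‖u_2‖ = 3.4365, so e_2 = (-0.3049, -0.9423, 0.1386).
e_1·a_3 = 0.8729·4 + (-0.2182)·3 + 0.4364·3 = 4.1461; e_2·a_3 = (-0.3049)·4 + (-0.9423)·3 + 0.1386·3 = -3.6305.
u_3 = a_3 − 4.1461·e_1 + 3.6305·e_2 = (-0.7258, 0.4839, 1.6935).
‖u_3‖ = 1.9050, so e_3 = (-0.3810, 0.2540, 0.8890).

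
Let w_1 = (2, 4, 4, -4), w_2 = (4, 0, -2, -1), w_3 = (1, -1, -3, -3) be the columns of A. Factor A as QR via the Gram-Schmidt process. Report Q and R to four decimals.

Q = [[0.2774, 0.8455, -0.4023], [0.5547, -0.0676, -0.1913], [0.5547, -0.5073, -0.4056], [-0.5547, -0.1522, -0.7981]], R = [[7.2111, 0.5547, -0.2774], [0.0000, 4.5489, 2.8917], [0.0000, 0.0000, 3.4002]]

e_1 = w_1/‖w_1‖ = (2, 4, 4, -4)/7.2111 = (0.2774, 0.5547, 0.5547, -0.5547).
r_{12} = e_1·w_2 = 0.5547.
u_2 = w_2 − 0.5547·e_1 = (3.8462, -0.3077, -2.3077, -0.6923).
‖u_2‖ = 4.5489, so e_2 = (0.8455, -0.0676, -0.5073, -0.1522).
r_{13} = e_1·w_3 = -0.2774; r_{23} = e_2·w_3 = 2.8917.
u_3 = w_3 + 0.2774·e_1 − 2.8917·e_2 = (-1.3680, -0.6506, -1.3792, -2.7138).
‖u_3‖ = 3.4002, so e_3 = (-0.4023, -0.1913, -0.4056, -0.7981).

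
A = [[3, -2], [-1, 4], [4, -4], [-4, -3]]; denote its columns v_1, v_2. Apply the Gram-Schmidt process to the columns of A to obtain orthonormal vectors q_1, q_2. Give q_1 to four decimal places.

q_1 = (0.4629, -0.1543, 0.6172, -0.6172)

v_1 = (3, -1, 4, -4); ‖v_1‖ = 6.4807, so q_1 = (0.4629, -0.1543, 0.6172, -0.6172).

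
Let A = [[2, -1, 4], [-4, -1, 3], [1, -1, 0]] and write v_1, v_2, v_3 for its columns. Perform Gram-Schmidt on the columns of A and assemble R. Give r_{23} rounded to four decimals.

r_{23} = -3.9631

v_1 = (2, -4, 1); ‖v_1‖ = 4.5826, so q_1 = (0.4364, -0.8729, 0.2182).
q_1·v_2 = 0.4364·(-1) + (-0.8729)·(-1) + 0.2182·(-1) = 0.2182.
u_2 = v_2 − 0.2182·q_1 = (-1.0952, -0.8095, -1.0476).
‖u_2‖ = 1.7182, so q_2 = (-0.6374, -0.4711, -0.6097).
r_{23} = q_2·v_3 = -3.9631.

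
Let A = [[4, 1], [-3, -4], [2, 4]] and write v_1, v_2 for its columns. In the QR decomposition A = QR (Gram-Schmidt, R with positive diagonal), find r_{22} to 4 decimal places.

e_1 = v_1/‖v_1‖ = (4, -3, 2)/5.3852 = (0.7428, -0.5571, 0.3714).
r_{12} = e_1·v_2 = 4.4567.
u_2 = v_2 − 4.4567·e_1 = (-2.3103, -1.5172, 2.3448).
r_{22} = ‖u_2‖ = 3.6246.

r_{22} = 3.6246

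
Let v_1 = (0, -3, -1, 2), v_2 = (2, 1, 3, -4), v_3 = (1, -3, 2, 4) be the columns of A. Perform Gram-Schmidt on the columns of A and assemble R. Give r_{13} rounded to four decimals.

q_1 = v_1/‖v_1‖ = (0, -3, -1, 2)/3.7417 = (0.0000, -0.8018, -0.2673, 0.5345).
r_{13} = q_1·v_3 = 4.0089.

r_{13} = 4.0089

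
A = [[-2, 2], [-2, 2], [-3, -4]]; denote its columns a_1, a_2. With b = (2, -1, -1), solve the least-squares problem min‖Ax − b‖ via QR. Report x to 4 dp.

x = (0.0000, 0.2500)

a_1 = (-2, -2, -3); ‖a_1‖ = 4.1231, so q_1 = (-0.4851, -0.4851, -0.7276).
q_1·a_2 = (-0.4851)·2 + (-0.4851)·2 + (-0.7276)·(-4) = 0.9701.
u_2 = a_2 − 0.9701·q_1 = (2.4706, 2.4706, -3.2941).
‖u_2‖ = 4.8020, so q_2 = (0.5145, 0.5145, -0.6860).
Qᵀb = (0.2425, 1.2005).
Back-substitute: x_2 = 1.2005/4.8020 = 0.2500.
x_1 = (0.2425 − 0.9701·0.2500)/4.1231 = 0.0000.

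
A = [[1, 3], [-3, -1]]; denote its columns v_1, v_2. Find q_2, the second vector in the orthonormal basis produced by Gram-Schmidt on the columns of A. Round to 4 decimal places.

q_2 = (0.9487, 0.3162)

v_1 = (1, -3); ‖v_1‖ = 3.1623, so q_1 = (0.3162, -0.9487).
q_1·v_2 = 0.3162·3 + (-0.9487)·(-1) = 1.8974.
u_2 = v_2 − 1.8974·q_1 = (2.4000, 0.8000).
‖u_2‖ = 2.5298, so q_2 = (0.9487, 0.3162).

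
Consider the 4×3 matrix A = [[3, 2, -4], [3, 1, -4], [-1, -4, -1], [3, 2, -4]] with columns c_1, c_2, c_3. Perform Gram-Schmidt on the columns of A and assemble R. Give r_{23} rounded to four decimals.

c_1 = (3, 3, -1, 3); ‖c_1‖ = 5.2915, so e_1 = (0.5669, 0.5669, -0.1890, 0.5669).
e_1·c_2 = 0.5669·2 + 0.5669·1 + (-0.1890)·(-4) + 0.5669·2 = 3.5907.
u_2 = c_2 − 3.5907·e_1 = (-0.0357, -1.0357, -3.3214, -0.0357).
‖u_2‖ = 3.4795, so e_2 = (-0.0103, -0.2977, -0.9546, -0.0103).
r_{23} = e_2·c_3 = 2.2273.

r_{23} = 2.2273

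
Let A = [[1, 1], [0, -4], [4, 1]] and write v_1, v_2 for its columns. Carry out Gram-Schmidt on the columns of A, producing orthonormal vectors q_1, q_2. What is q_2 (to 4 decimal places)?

v_1 = (1, 0, 4); ‖v_1‖ = 4.1231, so q_1 = (0.2425, 0.0000, 0.9701).
q_1·v_2 = 0.2425·1 + 0.0000·(-4) + 0.9701·1 = 1.2127.
u_2 = v_2 − 1.2127·q_1 = (0.7059, -4.0000, -0.1765).
‖u_2‖ = 4.0656, so q_2 = (0.1736, -0.9839, -0.0434).

q_2 = (0.1736, -0.9839, -0.0434)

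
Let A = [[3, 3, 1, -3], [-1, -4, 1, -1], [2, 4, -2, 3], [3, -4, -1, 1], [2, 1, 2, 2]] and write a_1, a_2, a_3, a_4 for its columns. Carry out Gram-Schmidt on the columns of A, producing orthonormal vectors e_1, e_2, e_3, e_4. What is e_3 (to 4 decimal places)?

e_3 = (0.3637, 0.2396, -0.5382, -0.3469, 0.6328)

a_1 = (3, -1, 2, 3, 2); ‖a_1‖ = 5.1962, so e_1 = (0.5774, -0.1925, 0.3849, 0.5774, 0.3849).
e_1·a_2 = 0.5774·3 + (-0.1925)·(-4) + 0.3849·4 + 0.5774·(-4) + 0.3849·1 = 2.1170.
u_2 = a_2 − 2.1170·e_1 = (1.7778, -3.5926, 3.1852, -5.2222, 0.1852).
‖u_2‖ = 7.3156, so e_2 = (0.2430, -0.4911, 0.4354, -0.7138, 0.0253).
e_1·a_3 = 0.5774·1 + (-0.1925)·1 + 0.3849·(-2) + 0.5774·(-1) + 0.3849·2 = -0.1925; e_2·a_3 = 0.2430·1 + (-0.4911)·1 + 0.4354·(-2) + (-0.7138)·(-1) + 0.0253·2 = -0.3544.
u_3 = a_3 + 0.1925·e_1 + 0.3544·e_2 = (1.1972, 0.7889, -1.7716, -1.1419, 2.0830).
‖u_3‖ = 3.2920, so e_3 = (0.3637, 0.2396, -0.5382, -0.3469, 0.6328).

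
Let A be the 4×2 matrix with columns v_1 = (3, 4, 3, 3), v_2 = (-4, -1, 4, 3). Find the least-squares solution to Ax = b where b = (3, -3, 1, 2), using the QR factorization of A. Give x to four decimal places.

x = (0.1387, 0.0073)

e_1 = v_1/‖v_1‖ = (3, 4, 3, 3)/6.5574 = (0.4575, 0.6100, 0.4575, 0.4575).
r_{12} = e_1·v_2 = 0.7625.
u_2 = v_2 − 0.7625·e_1 = (-4.3488, -1.4651, 3.6512, 2.6512).
‖u_2‖ = 6.4357, so e_2 = (-0.6757, -0.2277, 0.5673, 0.4119).
Qᵀb = (0.9150, 0.0470).
Back-substitute: x_2 = 0.0470/6.4357 = 0.0073.
x_1 = (0.9150 − 0.7625·0.0073)/6.5574 = 0.1387.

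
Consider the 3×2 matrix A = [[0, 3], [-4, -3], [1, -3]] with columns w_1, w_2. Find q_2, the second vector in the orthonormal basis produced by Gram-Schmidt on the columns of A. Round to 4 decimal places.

w_1 = (0, -4, 1); ‖w_1‖ = 4.1231, so q_1 = (0.0000, -0.9701, 0.2425).
q_1·w_2 = 0.0000·3 + (-0.9701)·(-3) + 0.2425·(-3) = 2.1828.
u_2 = w_2 − 2.1828·q_1 = (3.0000, -0.8824, -3.5294).
‖u_2‖ = 4.7154, so q_2 = (0.6362, -0.1871, -0.7485).

q_2 = (0.6362, -0.1871, -0.7485)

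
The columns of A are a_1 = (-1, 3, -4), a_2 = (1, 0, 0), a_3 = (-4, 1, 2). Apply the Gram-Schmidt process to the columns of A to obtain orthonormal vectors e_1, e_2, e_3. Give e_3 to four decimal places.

e_3 = (0.0000, 0.8000, 0.6000)

a_1 = (-1, 3, -4); ‖a_1‖ = 5.0990, so e_1 = (-0.1961, 0.5883, -0.7845).
e_1·a_2 = (-0.1961)·1 + 0.5883·0 + (-0.7845)·0 = -0.1961.
u_2 = a_2 + 0.1961·e_1 = (0.9615, 0.1154, -0.1538).
‖u_2‖ = 0.9806, so e_2 = (0.9806, 0.1177, -0.1569).
e_1·a_3 = (-0.1961)·(-4) + 0.5883·1 + (-0.7845)·2 = -0.1961; e_2·a_3 = 0.9806·(-4) + 0.1177·1 + (-0.1569)·2 = -4.1184.
u_3 = a_3 + 0.1961·e_1 + 4.1184·e_2 = (0.0000, 1.6000, 1.2000).
‖u_3‖ = 2.0000, so e_3 = (0.0000, 0.8000, 0.6000).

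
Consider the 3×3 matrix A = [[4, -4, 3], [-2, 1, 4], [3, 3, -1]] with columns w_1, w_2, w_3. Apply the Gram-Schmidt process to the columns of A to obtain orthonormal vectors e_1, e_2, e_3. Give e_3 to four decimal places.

e_1 = w_1/‖w_1‖ = (4, -2, 3)/5.3852 = (0.7428, -0.3714, 0.5571).
r_{12} = e_1·w_2 = -1.6713.
u_2 = w_2 + 1.6713·e_1 = (-2.7586, 0.3793, 3.9310).
‖u_2‖ = 4.8174, so e_2 = (-0.5726, 0.0787, 0.8160).
r_{13} = e_1·w_3 = 0.1857; r_{23} = e_2·w_3 = -2.2190.
u_3 = w_3 − 0.1857·e_1 + 2.2190·e_2 = (1.5914, 4.2437, 0.7073).
‖u_3‖ = 4.5871, so e_3 = (0.3469, 0.9251, 0.1542).

e_3 = (0.3469, 0.9251, 0.1542)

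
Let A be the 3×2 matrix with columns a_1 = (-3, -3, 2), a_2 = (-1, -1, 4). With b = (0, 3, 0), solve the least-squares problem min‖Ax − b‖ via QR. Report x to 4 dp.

a_1 = (-3, -3, 2); ‖a_1‖ = 4.6904, so e_1 = (-0.6396, -0.6396, 0.4264).
e_1·a_2 = (-0.6396)·(-1) + (-0.6396)·(-1) + 0.4264·4 = 2.9848.
u_2 = a_2 − 2.9848·e_1 = (0.9091, 0.9091, 2.7273).
‖u_2‖ = 3.0151, so e_2 = (0.3015, 0.3015, 0.9045).
Qᵀb = (-1.9188, 0.9045).
Back-substitute: x_2 = 0.9045/3.0151 = 0.3000.
x_1 = (-1.9188 − 2.9848·0.3000)/4.6904 = -0.6000.

x = (-0.6000, 0.3000)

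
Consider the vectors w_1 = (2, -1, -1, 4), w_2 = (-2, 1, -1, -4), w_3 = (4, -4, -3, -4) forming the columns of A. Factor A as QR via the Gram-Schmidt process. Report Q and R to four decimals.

Q = [[0.4264, -0.0930, 0.6374], [-0.2132, 0.0465, -0.6097], [-0.2132, -0.9770, 0.0000], [0.8528, -0.1861, -0.4711]], R = [[4.6904, -4.2640, -0.2132], [0.0000, 1.9540, 3.1171], [0.0000, 0.0000, 6.8730]]

w_1 = (2, -1, -1, 4); ‖w_1‖ = 4.6904, so e_1 = (0.4264, -0.2132, -0.2132, 0.8528).
e_1·w_2 = 0.4264·(-2) + (-0.2132)·1 + (-0.2132)·(-1) + 0.8528·(-4) = -4.2640.
u_2 = w_2 + 4.2640·e_1 = (-0.1818, 0.0909, -1.9091, -0.3636).
‖u_2‖ = 1.9540, so e_2 = (-0.0930, 0.0465, -0.9770, -0.1861).
e_1·w_3 = 0.4264·4 + (-0.2132)·(-4) + (-0.2132)·(-3) + 0.8528·(-4) = -0.2132; e_2·w_3 = (-0.0930)·4 + 0.0465·(-4) + (-0.9770)·(-3) + (-0.1861)·(-4) = 3.1171.
u_3 = w_3 + 0.2132·e_1 − 3.1171·e_2 = (4.3810, -4.1905, 0.0000, -3.2381).
‖u_3‖ = 6.8730, so e_3 = (0.6374, -0.6097, 0.0000, -0.4711).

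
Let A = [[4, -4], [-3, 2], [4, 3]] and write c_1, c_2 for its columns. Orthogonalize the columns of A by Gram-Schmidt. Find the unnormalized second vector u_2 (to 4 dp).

q_1 = c_1/‖c_1‖ = (4, -3, 4)/6.4031 = (0.6247, -0.4685, 0.6247).
r_{12} = q_1·c_2 = -1.5617.
u_2 = c_2 + 1.5617·q_1 = (-3.0244, 1.2683, 3.9756).

u_2 = (-3.0244, 1.2683, 3.9756)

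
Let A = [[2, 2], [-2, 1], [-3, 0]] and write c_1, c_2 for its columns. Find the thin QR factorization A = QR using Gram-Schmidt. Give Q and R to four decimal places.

q_1 = c_1/‖c_1‖ = (2, -2, -3)/4.1231 = (0.4851, -0.4851, -0.7276).
r_{12} = q_1·c_2 = 0.4851.
u_2 = c_2 − 0.4851·q_1 = (1.7647, 1.2353, 0.3529).
‖u_2‖ = 2.1828, so q_2 = (0.8085, 0.5659, 0.1617).

Q = [[0.4851, 0.8085], [-0.4851, 0.5659], [-0.7276, 0.1617]], R = [[4.1231, 0.4851], [0.0000, 2.1828]]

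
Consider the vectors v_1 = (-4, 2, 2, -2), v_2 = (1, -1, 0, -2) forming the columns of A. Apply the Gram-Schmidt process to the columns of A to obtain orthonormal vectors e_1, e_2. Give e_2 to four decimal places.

e_2 = (0.2951, -0.3542, 0.0590, -0.8854)

v_1 = (-4, 2, 2, -2); ‖v_1‖ = 5.2915, so e_1 = (-0.7559, 0.3780, 0.3780, -0.3780).
e_1·v_2 = (-0.7559)·1 + 0.3780·(-1) + 0.3780·0 + (-0.3780)·(-2) = -0.3780.
u_2 = v_2 + 0.3780·e_1 = (0.7143, -0.8571, 0.1429, -2.1429).
‖u_2‖ = 2.4202, so e_2 = (0.2951, -0.3542, 0.0590, -0.8854).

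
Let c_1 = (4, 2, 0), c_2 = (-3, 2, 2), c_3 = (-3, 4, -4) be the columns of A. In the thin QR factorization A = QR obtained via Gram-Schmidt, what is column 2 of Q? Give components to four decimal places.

c_1 = (4, 2, 0); ‖c_1‖ = 4.4721, so q_1 = (0.8944, 0.4472, 0.0000).
q_1·c_2 = 0.8944·(-3) + 0.4472·2 + 0.0000·2 = -1.7889.
u_2 = c_2 + 1.7889·q_1 = (-1.4000, 2.8000, 2.0000).
‖u_2‖ = 3.7148, so q_2 = (-0.3769, 0.7537, 0.5384).

q_2 = (-0.3769, 0.7537, 0.5384)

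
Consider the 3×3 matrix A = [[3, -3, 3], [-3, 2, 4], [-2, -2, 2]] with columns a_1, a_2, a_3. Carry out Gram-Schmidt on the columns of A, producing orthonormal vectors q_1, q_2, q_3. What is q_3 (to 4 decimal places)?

a_1 = (3, -3, -2); ‖a_1‖ = 4.6904, so q_1 = (0.6396, -0.6396, -0.4264).
q_1·a_2 = 0.6396·(-3) + (-0.6396)·2 + (-0.4264)·(-2) = -2.3452.
u_2 = a_2 + 2.3452·q_1 = (-1.5000, 0.5000, -3.0000).
‖u_2‖ = 3.3912, so q_2 = (-0.4423, 0.1474, -0.8847).
q_1·a_3 = 0.6396·3 + (-0.6396)·4 + (-0.4264)·2 = -1.4924; q_2·a_3 = (-0.4423)·3 + 0.1474·4 + (-0.8847)·2 = -2.5065.
u_3 = a_3 + 1.4924·q_1 + 2.5065·q_2 = (2.8458, 3.4150, -0.8538).
‖u_3‖ = 4.5266, so q_3 = (0.6287, 0.7544, -0.1886).

q_3 = (0.6287, 0.7544, -0.1886)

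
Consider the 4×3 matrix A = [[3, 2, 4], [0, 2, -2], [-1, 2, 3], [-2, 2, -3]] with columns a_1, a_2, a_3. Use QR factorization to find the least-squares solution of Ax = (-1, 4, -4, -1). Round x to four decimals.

x = (1.4027, 0.0273, -1.1092)

q_1 = a_1/‖a_1‖ = (3, 0, -1, -2)/3.7417 = (0.8018, 0.0000, -0.2673, -0.5345).
r_{12} = q_1·a_2 = 0.0000.
u_2 = a_2 + 0.0000·q_1 = (2.0000, 2.0000, 2.0000, 2.0000).
‖u_2‖ = 4.0000, so q_2 = (0.5000, 0.5000, 0.5000, 0.5000).
r_{13} = q_1·a_3 = 4.0089; r_{23} = q_2·a_3 = 1.0000.
u_3 = a_3 − 4.0089·q_1 − 1.0000·q_2 = (0.2857, -2.5000, 3.5714, -1.3571).
‖u_3‖ = 4.5748, so q_3 = (0.0625, -0.5465, 0.7807, -0.2967).
Qᵀb = (0.8018, -1.0000, -5.0744).
Back-substitute: x_3 = -5.0744/4.5748 = -1.1092.
x_2 = (-1.0000 − 1.0000·(-1.1092))/4.0000 = 0.0273.
x_1 = (0.8018 + 0.0000·0.0273 − 4.0089·(-1.1092))/3.7417 = 1.4027.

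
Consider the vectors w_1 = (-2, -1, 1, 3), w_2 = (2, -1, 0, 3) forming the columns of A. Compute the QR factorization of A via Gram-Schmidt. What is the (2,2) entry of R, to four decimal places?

r_{22} = 3.4059

w_1 = (-2, -1, 1, 3); ‖w_1‖ = 3.8730, so e_1 = (-0.5164, -0.2582, 0.2582, 0.7746).
e_1·w_2 = (-0.5164)·2 + (-0.2582)·(-1) + 0.2582·0 + 0.7746·3 = 1.5492.
u_2 = w_2 − 1.5492·e_1 = (2.8000, -0.6000, -0.4000, 1.8000).
r_{22} = ‖u_2‖ = 3.4059.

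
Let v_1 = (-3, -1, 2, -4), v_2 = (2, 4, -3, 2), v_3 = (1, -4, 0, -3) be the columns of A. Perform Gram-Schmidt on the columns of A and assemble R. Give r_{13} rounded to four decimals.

r_{13} = 2.3735

v_1 = (-3, -1, 2, -4); ‖v_1‖ = 5.4772, so q_1 = (-0.5477, -0.1826, 0.3651, -0.7303).
r_{13} = q_1·v_3 = 2.3735.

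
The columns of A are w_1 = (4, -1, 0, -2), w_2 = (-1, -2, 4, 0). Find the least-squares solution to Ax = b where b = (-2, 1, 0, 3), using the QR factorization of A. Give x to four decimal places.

x = (-0.7208, -0.0686)

w_1 = (4, -1, 0, -2); ‖w_1‖ = 4.5826, so q_1 = (0.8729, -0.2182, 0.0000, -0.4364).
q_1·w_2 = 0.8729·(-1) + (-0.2182)·(-2) + 0.0000·4 + (-0.4364)·0 = -0.4364.
u_2 = w_2 + 0.4364·q_1 = (-0.6190, -2.0952, 4.0000, -0.1905).
‖u_2‖ = 4.5617, so q_2 = (-0.1357, -0.4593, 0.8769, -0.0418).
Qᵀb = (-3.2733, -0.3132).
Back-substitute: x_2 = -0.3132/4.5617 = -0.0686.
x_1 = (-3.2733 + 0.4364·(-0.0686))/4.5826 = -0.7208.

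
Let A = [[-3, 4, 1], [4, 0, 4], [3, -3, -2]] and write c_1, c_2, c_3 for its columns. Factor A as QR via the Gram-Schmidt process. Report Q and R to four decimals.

c_1 = (-3, 4, 3); ‖c_1‖ = 5.8310, so q_1 = (-0.5145, 0.6860, 0.5145).
q_1·c_2 = (-0.5145)·4 + 0.6860·0 + 0.5145·(-3) = -3.6015.
u_2 = c_2 + 3.6015·q_1 = (2.1471, 2.4706, -1.1471).
‖u_2‖ = 3.4683, so q_2 = (0.6190, 0.7123, -0.3307).
q_1·c_3 = (-0.5145)·1 + 0.6860·4 + 0.5145·(-2) = 1.2005; q_2·c_3 = 0.6190·1 + 0.7123·4 + (-0.3307)·(-2) = 4.1298.
u_3 = c_3 − 1.2005·q_1 − 4.1298·q_2 = (-0.9389, 0.2347, -1.2518).
‖u_3‖ = 1.5823, so q_3 = (-0.5934, 0.1483, -0.7911).

Q = [[-0.5145, 0.6190, -0.5934], [0.6860, 0.7123, 0.1483], [0.5145, -0.3307, -0.7911]], R = [[5.8310, -3.6015, 1.2005], [0.0000, 3.4683, 4.1298], [0.0000, 0.0000, 1.5823]]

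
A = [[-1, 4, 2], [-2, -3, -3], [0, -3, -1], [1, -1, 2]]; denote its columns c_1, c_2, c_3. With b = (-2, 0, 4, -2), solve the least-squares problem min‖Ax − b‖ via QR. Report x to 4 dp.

x = (0.8837, -0.0930, -0.8682)

e_1 = c_1/‖c_1‖ = (-1, -2, 0, 1)/2.4495 = (-0.4082, -0.8165, 0.0000, 0.4082).
r_{12} = e_1·c_2 = 0.4082.
u_2 = c_2 − 0.4082·e_1 = (4.1667, -2.6667, -3.0000, -1.1667).
‖u_2‖ = 5.9020, so e_2 = (0.7060, -0.4518, -0.5083, -0.1977).
r_{13} = e_1·c_3 = 2.4495; r_{23} = e_2·c_3 = 2.8804.
u_3 = c_3 − 2.4495·e_1 − 2.8804·e_2 = (0.9665, 0.3014, 0.4641, 1.5694).
‖u_3‖ = 1.9244, so e_3 = (0.5022, 0.1566, 0.2412, 0.8155).
Qᵀb = (0.0000, -3.0498, -1.6708).
Back-substitute: x_3 = -1.6708/1.9244 = -0.8682.
x_2 = (-3.0498 − 2.8804·(-0.8682))/5.9020 = -0.0930.
x_1 = (0.0000 − 0.4082·(-0.0930) − 2.4495·(-0.8682))/2.4495 = 0.8837.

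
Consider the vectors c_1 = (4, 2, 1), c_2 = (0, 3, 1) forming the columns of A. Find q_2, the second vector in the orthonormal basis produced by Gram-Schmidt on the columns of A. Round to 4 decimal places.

c_1 = (4, 2, 1); ‖c_1‖ = 4.5826, so q_1 = (0.8729, 0.4364, 0.2182).
q_1·c_2 = 0.8729·0 + 0.4364·3 + 0.2182·1 = 1.5275.
u_2 = c_2 − 1.5275·q_1 = (-1.3333, 2.3333, 0.6667).
‖u_2‖ = 2.7689, so q_2 = (-0.4815, 0.8427, 0.2408).

q_2 = (-0.4815, 0.8427, 0.2408)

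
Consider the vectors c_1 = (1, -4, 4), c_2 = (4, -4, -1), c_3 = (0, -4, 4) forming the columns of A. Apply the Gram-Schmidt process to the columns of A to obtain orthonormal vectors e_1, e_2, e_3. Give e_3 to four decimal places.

c_1 = (1, -4, 4); ‖c_1‖ = 5.7446, so e_1 = (0.1741, -0.6963, 0.6963).
e_1·c_2 = 0.1741·4 + (-0.6963)·(-4) + 0.6963·(-1) = 2.7852.
u_2 = c_2 − 2.7852·e_1 = (3.5152, -2.0606, -2.9394).
‖u_2‖ = 5.0242, so e_2 = (0.6996, -0.4101, -0.5850).
e_1·c_3 = 0.1741·0 + (-0.6963)·(-4) + 0.6963·4 = 5.5705; e_2·c_3 = 0.6996·0 + (-0.4101)·(-4) + (-0.5850)·4 = -0.6996.
u_3 = c_3 − 5.5705·e_1 + 0.6996·e_2 = (-0.4802, -0.4082, -0.2881).
‖u_3‖ = 0.6930, so e_3 = (-0.6930, -0.5890, -0.4158).

e_3 = (-0.6930, -0.5890, -0.4158)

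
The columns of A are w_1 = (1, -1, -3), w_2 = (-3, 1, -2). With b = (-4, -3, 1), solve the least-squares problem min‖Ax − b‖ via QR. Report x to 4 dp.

e_1 = w_1/‖w_1‖ = (1, -1, -3)/3.3166 = (0.3015, -0.3015, -0.9045).
r_{12} = e_1·w_2 = 0.6030.
u_2 = w_2 − 0.6030·e_1 = (-3.1818, 1.1818, -1.4545).
‖u_2‖ = 3.6927, so e_2 = (-0.8616, 0.3200, -0.3939).
Qᵀb = (-1.2060, 2.0926).
Back-substitute: x_2 = 2.0926/3.6927 = 0.5667.
x_1 = (-1.2060 − 0.6030·0.5667)/3.3166 = -0.4667.

x = (-0.4667, 0.5667)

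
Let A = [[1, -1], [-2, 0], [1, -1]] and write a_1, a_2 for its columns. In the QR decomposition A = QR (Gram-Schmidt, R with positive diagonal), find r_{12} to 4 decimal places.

a_1 = (1, -2, 1); ‖a_1‖ = 2.4495, so e_1 = (0.4082, -0.8165, 0.4082).
r_{12} = e_1·a_2 = -0.8165.

r_{12} = -0.8165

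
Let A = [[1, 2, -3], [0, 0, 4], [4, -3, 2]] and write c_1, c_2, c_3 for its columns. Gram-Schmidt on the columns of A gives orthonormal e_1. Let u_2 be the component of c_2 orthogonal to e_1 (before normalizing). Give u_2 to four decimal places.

e_1 = c_1/‖c_1‖ = (1, 0, 4)/4.1231 = (0.2425, 0.0000, 0.9701).
r_{12} = e_1·c_2 = -2.4254.
u_2 = c_2 + 2.4254·e_1 = (2.5882, 0.0000, -0.6471).

u_2 = (2.5882, 0.0000, -0.6471)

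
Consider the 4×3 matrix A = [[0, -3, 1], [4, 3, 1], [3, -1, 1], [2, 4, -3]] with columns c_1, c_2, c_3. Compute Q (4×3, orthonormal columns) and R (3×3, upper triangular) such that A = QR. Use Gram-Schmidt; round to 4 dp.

Q = [[0.0000, -0.5996, -0.2931], [0.7428, 0.1309, 0.5682], [0.5571, -0.5513, -0.2802], [0.3714, 0.5651, -0.7160]], R = [[5.3852, 3.1568, 0.1857], [0.0000, 5.0034, -2.7154], [0.0000, 0.0000, 2.1430]]

c_1 = (0, 4, 3, 2); ‖c_1‖ = 5.3852, so q_1 = (0.0000, 0.7428, 0.5571, 0.3714).
q_1·c_2 = 0.0000·(-3) + 0.7428·3 + 0.5571·(-1) + 0.3714·4 = 3.1568.
u_2 = c_2 − 3.1568·q_1 = (-3.0000, 0.6552, -2.7586, 2.8276).
‖u_2‖ = 5.0034, so q_2 = (-0.5996, 0.1309, -0.5513, 0.5651).
q_1·c_3 = 0.0000·1 + 0.7428·1 + 0.5571·1 + 0.3714·(-3) = 0.1857; q_2·c_3 = (-0.5996)·1 + 0.1309·1 + (-0.5513)·1 + 0.5651·(-3) = -2.7154.
u_3 = c_3 − 0.1857·q_1 + 2.7154·q_2 = (-0.6281, 1.2176, -0.6006, -1.5344).
‖u_3‖ = 2.1430, so q_3 = (-0.2931, 0.5682, -0.2802, -0.7160).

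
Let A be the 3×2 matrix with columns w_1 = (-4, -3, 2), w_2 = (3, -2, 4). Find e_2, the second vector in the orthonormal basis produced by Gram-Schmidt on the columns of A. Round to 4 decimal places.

e_2 = (0.6098, -0.3338, 0.7189)

w_1 = (-4, -3, 2); ‖w_1‖ = 5.3852, so e_1 = (-0.7428, -0.5571, 0.3714).
e_1·w_2 = (-0.7428)·3 + (-0.5571)·(-2) + 0.3714·4 = 0.3714.
u_2 = w_2 − 0.3714·e_1 = (3.2759, -1.7931, 3.8621).
‖u_2‖ = 5.3723, so e_2 = (0.6098, -0.3338, 0.7189).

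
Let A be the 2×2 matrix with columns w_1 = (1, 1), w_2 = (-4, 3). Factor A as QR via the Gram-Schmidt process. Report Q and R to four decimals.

Q = [[0.7071, -0.7071], [0.7071, 0.7071]], R = [[1.4142, -0.7071], [0.0000, 4.9497]]

e_1 = w_1/‖w_1‖ = (1, 1)/1.4142 = (0.7071, 0.7071).
r_{12} = e_1·w_2 = -0.7071.
u_2 = w_2 + 0.7071·e_1 = (-3.5000, 3.5000).
‖u_2‖ = 4.9497, so e_2 = (-0.7071, 0.7071).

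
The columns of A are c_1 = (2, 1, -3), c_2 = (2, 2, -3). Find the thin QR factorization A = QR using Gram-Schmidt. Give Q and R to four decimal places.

c_1 = (2, 1, -3); ‖c_1‖ = 3.7417, so q_1 = (0.5345, 0.2673, -0.8018).
q_1·c_2 = 0.5345·2 + 0.2673·2 + (-0.8018)·(-3) = 4.0089.
u_2 = c_2 − 4.0089·q_1 = (-0.1429, 0.9286, 0.2143).
‖u_2‖ = 0.9636, so q_2 = (-0.1482, 0.9636, 0.2224).

Q = [[0.5345, -0.1482], [0.2673, 0.9636], [-0.8018, 0.2224]], R = [[3.7417, 4.0089], [0.0000, 0.9636]]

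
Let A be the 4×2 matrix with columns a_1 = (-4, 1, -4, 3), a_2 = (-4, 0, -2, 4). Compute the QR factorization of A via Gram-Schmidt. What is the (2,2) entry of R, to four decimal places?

a_1 = (-4, 1, -4, 3); ‖a_1‖ = 6.4807, so e_1 = (-0.6172, 0.1543, -0.6172, 0.4629).
e_1·a_2 = (-0.6172)·(-4) + 0.1543·0 + (-0.6172)·(-2) + 0.4629·4 = 5.5549.
u_2 = a_2 − 5.5549·e_1 = (-0.5714, -0.8571, 1.4286, 1.4286).
r_{22} = ‖u_2‖ = 2.2678.

r_{22} = 2.2678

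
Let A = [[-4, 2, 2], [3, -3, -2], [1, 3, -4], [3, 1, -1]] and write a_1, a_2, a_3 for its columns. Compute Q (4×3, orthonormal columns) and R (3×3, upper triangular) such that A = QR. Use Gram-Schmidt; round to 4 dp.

Q = [[-0.6761, 0.1680, -0.0127], [0.5071, -0.4653, -0.4367], [0.1690, 0.7497, -0.6392], [0.5071, 0.4395, 0.6329]], R = [[5.9161, -1.8593, -3.5496], [0.0000, 4.4207, -2.1716], [0.0000, 0.0000, 2.7720]]

a_1 = (-4, 3, 1, 3); ‖a_1‖ = 5.9161, so e_1 = (-0.6761, 0.5071, 0.1690, 0.5071).
e_1·a_2 = (-0.6761)·2 + 0.5071·(-3) + 0.1690·3 + 0.5071·1 = -1.8593.
u_2 = a_2 + 1.8593·e_1 = (0.7429, -2.0571, 3.3143, 1.9429).
‖u_2‖ = 4.4207, so e_2 = (0.1680, -0.4653, 0.7497, 0.4395).
e_1·a_3 = (-0.6761)·2 + 0.5071·(-2) + 0.1690·(-4) + 0.5071·(-1) = -3.5496; e_2·a_3 = 0.1680·2 + (-0.4653)·(-2) + 0.7497·(-4) + 0.4395·(-1) = -2.1716.
u_3 = a_3 + 3.5496·e_1 + 2.1716·e_2 = (-0.0351, -1.2105, -1.7719, 1.7544).
‖u_3‖ = 2.7720, so e_3 = (-0.0127, -0.4367, -0.6392, 0.6329).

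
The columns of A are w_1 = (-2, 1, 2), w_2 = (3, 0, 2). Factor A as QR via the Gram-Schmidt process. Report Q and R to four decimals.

w_1 = (-2, 1, 2); ‖w_1‖ = 3.0000, so e_1 = (-0.6667, 0.3333, 0.6667).
e_1·w_2 = (-0.6667)·3 + 0.3333·0 + 0.6667·2 = -0.6667.
u_2 = w_2 + 0.6667·e_1 = (2.5556, 0.2222, 2.4444).
‖u_2‖ = 3.5434, so e_2 = (0.7212, 0.0627, 0.6899).

Q = [[-0.6667, 0.7212], [0.3333, 0.0627], [0.6667, 0.6899]], R = [[3.0000, -0.6667], [0.0000, 3.5434]]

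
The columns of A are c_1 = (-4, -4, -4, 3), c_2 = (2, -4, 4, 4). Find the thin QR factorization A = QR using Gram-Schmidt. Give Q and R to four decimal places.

c_1 = (-4, -4, -4, 3); ‖c_1‖ = 7.5498, so e_1 = (-0.5298, -0.5298, -0.5298, 0.3974).
e_1·c_2 = (-0.5298)·2 + (-0.5298)·(-4) + (-0.5298)·4 + 0.3974·4 = 0.5298.
u_2 = c_2 − 0.5298·e_1 = (2.2807, -3.7193, 4.2807, 3.7895).
‖u_2‖ = 7.1916, so e_2 = (0.3171, -0.5172, 0.5952, 0.5269).

Q = [[-0.5298, 0.3171], [-0.5298, -0.5172], [-0.5298, 0.5952], [0.3974, 0.5269]], R = [[7.5498, 0.5298], [0.0000, 7.1916]]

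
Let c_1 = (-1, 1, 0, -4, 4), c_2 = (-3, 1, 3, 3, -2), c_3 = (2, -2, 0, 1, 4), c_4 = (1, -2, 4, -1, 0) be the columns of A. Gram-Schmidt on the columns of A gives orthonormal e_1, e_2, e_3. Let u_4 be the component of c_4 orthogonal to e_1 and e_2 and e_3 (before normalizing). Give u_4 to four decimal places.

e_1 = c_1/‖c_1‖ = (-1, 1, 0, -4, 4)/5.8310 = (-0.1715, 0.1715, 0.0000, -0.6860, 0.6860).
r_{12} = e_1·c_2 = -2.7440.
u_2 = c_2 + 2.7440·e_1 = (-3.4706, 1.4706, 3.0000, 1.1176, -0.1176).
‖u_2‖ = 4.9468, so e_2 = (-0.7016, 0.2973, 0.6065, 0.2259, -0.0238).
r_{13} = e_1·c_3 = 1.3720; r_{23} = e_2·c_3 = -1.8669.
u_3 = c_3 − 1.3720·e_1 + 1.8669·e_2 = (0.9255, -1.6803, 1.1322, 2.3630, 3.0144).
‖u_3‖ = 4.4308, so e_3 = (0.2089, -0.3792, 0.2555, 0.5333, 0.6803).
r_{14} = e_1·c_4 = 0.1715; r_{24} = e_2·c_4 = 0.9037; r_{34} = e_3·c_4 = 1.4561.
u_4 = c_4 − 0.1715·e_1 − 0.9037·e_2 − 1.4561·e_3 = (1.3593, -1.7459, 3.0798, -1.8631, -1.0868).

u_4 = (1.3593, -1.7459, 3.0798, -1.8631, -1.0868)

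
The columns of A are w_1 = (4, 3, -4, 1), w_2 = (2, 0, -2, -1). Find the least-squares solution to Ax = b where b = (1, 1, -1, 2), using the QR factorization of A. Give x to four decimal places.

w_1 = (4, 3, -4, 1); ‖w_1‖ = 6.4807, so e_1 = (0.6172, 0.4629, -0.6172, 0.1543).
e_1·w_2 = 0.6172·2 + 0.4629·0 + (-0.6172)·(-2) + 0.1543·(-1) = 2.3146.
u_2 = w_2 − 2.3146·e_1 = (0.5714, -1.0714, -0.5714, -1.3571).
‖u_2‖ = 1.9086, so e_2 = (0.2994, -0.5614, -0.2994, -0.7111).
Qᵀb = (2.0059, -1.3847).
Back-substitute: x_2 = -1.3847/1.9086 = -0.7255.
x_1 = (2.0059 − 2.3146·(-0.7255))/6.4807 = 0.5686.

x = (0.5686, -0.7255)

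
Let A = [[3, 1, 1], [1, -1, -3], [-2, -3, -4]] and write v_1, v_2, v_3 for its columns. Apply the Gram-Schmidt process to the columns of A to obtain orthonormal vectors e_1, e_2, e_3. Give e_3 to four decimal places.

e_3 = (0.5270, -0.7379, 0.4216)

e_1 = v_1/‖v_1‖ = (3, 1, -2)/3.7417 = (0.8018, 0.2673, -0.5345).
r_{12} = e_1·v_2 = 2.1381.
u_2 = v_2 − 2.1381·e_1 = (-0.7143, -1.5714, -1.8571).
‖u_2‖ = 2.5355, so e_2 = (-0.2817, -0.6198, -0.7325).
r_{13} = e_1·v_3 = 2.1381; r_{23} = e_2·v_3 = 4.5075.
u_3 = v_3 − 2.1381·e_1 − 4.5075·e_2 = (0.5556, -0.7778, 0.4444).
‖u_3‖ = 1.0541, so e_3 = (0.5270, -0.7379, 0.4216).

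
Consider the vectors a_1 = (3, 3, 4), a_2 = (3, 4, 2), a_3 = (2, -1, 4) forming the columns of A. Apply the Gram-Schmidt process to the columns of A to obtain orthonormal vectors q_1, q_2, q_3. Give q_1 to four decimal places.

a_1 = (3, 3, 4); ‖a_1‖ = 5.8310, so q_1 = (0.5145, 0.5145, 0.6860).

q_1 = (0.5145, 0.5145, 0.6860)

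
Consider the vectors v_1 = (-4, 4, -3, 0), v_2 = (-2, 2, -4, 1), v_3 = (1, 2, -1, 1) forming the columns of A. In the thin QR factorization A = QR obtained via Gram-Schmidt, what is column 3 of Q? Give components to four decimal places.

q_3 = (0.6312, 0.7149, 0.1117, 0.2793)

q_1 = v_1/‖v_1‖ = (-4, 4, -3, 0)/6.4031 = (-0.6247, 0.6247, -0.4685, 0.0000).
r_{12} = q_1·v_2 = 4.3729.
u_2 = v_2 − 4.3729·q_1 = (0.7317, -0.7317, -1.9512, 1.0000).
‖u_2‖ = 2.4245, so q_2 = (0.3018, -0.3018, -0.8048, 0.4125).
r_{13} = q_1·v_3 = 1.0932; r_{23} = q_2·v_3 = 0.9155.
u_3 = v_3 − 1.0932·q_1 − 0.9155·q_2 = (1.4066, 1.5934, 0.2490, 0.6224).
‖u_3‖ = 2.2286, so q_3 = (0.6312, 0.7149, 0.1117, 0.2793).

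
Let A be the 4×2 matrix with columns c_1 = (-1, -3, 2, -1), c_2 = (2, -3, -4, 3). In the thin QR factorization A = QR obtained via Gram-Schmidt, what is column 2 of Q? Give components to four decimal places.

q_2 = (0.2852, -0.6253, -0.5704, 0.4498)

c_1 = (-1, -3, 2, -1); ‖c_1‖ = 3.8730, so q_1 = (-0.2582, -0.7746, 0.5164, -0.2582).
q_1·c_2 = (-0.2582)·2 + (-0.7746)·(-3) + 0.5164·(-4) + (-0.2582)·3 = -1.0328.
u_2 = c_2 + 1.0328·q_1 = (1.7333, -3.8000, -3.4667, 2.7333).
‖u_2‖ = 6.0773, so q_2 = (0.2852, -0.6253, -0.5704, 0.4498).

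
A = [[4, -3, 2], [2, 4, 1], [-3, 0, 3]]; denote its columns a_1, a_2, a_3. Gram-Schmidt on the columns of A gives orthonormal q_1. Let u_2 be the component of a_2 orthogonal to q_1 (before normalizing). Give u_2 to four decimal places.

u_2 = (-2.4483, 4.2759, -0.4138)

q_1 = a_1/‖a_1‖ = (4, 2, -3)/5.3852 = (0.7428, 0.3714, -0.5571).
r_{12} = q_1·a_2 = -0.7428.
u_2 = a_2 + 0.7428·q_1 = (-2.4483, 4.2759, -0.4138).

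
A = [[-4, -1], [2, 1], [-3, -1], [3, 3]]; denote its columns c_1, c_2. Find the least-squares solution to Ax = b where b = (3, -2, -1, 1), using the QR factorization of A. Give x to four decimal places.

x = (-0.7727, 1.0758)

e_1 = c_1/‖c_1‖ = (-4, 2, -3, 3)/6.1644 = (-0.6489, 0.3244, -0.4867, 0.4867).
r_{12} = e_1·c_2 = 2.9200.
u_2 = c_2 − 2.9200·e_1 = (0.8947, 0.0526, 0.4211, 1.5789).
‖u_2‖ = 1.8638, so e_2 = (0.4801, 0.0282, 0.2259, 0.8472).
Qᵀb = (-1.6222, 2.0050).
Back-substitute: x_2 = 2.0050/1.8638 = 1.0758.
x_1 = (-1.6222 − 2.9200·1.0758)/6.1644 = -0.7727.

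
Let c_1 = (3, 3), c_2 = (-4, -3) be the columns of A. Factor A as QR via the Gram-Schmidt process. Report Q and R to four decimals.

Q = [[0.7071, -0.7071], [0.7071, 0.7071]], R = [[4.2426, -4.9497], [0.0000, 0.7071]]

c_1 = (3, 3); ‖c_1‖ = 4.2426, so q_1 = (0.7071, 0.7071).
q_1·c_2 = 0.7071·(-4) + 0.7071·(-3) = -4.9497.
u_2 = c_2 + 4.9497·q_1 = (-0.5000, 0.5000).
‖u_2‖ = 0.7071, so q_2 = (-0.7071, 0.7071).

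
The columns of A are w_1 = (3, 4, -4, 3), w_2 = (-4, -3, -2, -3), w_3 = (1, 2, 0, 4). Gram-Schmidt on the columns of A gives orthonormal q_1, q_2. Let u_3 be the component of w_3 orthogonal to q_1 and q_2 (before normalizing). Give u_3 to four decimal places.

u_3 = (-1.4094, -0.2518, 0.1929, 2.0024)

q_1 = w_1/‖w_1‖ = (3, 4, -4, 3)/7.0711 = (0.4243, 0.5657, -0.5657, 0.4243).
r_{12} = q_1·w_2 = -3.5355.
u_2 = w_2 + 3.5355·q_1 = (-2.5000, -1.0000, -4.0000, -1.5000).
‖u_2‖ = 5.0498, so q_2 = (-0.4951, -0.1980, -0.7921, -0.2970).
r_{13} = q_1·w_3 = 3.2527; r_{23} = q_2·w_3 = -2.0793.
u_3 = w_3 − 3.2527·q_1 + 2.0793·q_2 = (-1.4094, -0.2518, 0.1929, 2.0024).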